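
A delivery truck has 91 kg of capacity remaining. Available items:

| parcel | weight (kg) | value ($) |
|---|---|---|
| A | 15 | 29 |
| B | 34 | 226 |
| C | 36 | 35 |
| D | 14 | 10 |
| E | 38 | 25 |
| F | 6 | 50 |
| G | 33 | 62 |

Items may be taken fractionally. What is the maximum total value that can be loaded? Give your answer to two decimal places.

Order: F (50/6=8.33) > B (226/34=6.65) > A (29/15=1.93) > G (62/33=1.88) > C (35/36=0.97) > D (10/14=0.71) > E (25/38=0.66)
Fill: take F (6 @ 50) → take B (34 @ 226) → take A (15 @ 29) → take G (33 @ 62) → take 3/36 of C → 2.92; 91/91 used.
Total value = 369.92

369.92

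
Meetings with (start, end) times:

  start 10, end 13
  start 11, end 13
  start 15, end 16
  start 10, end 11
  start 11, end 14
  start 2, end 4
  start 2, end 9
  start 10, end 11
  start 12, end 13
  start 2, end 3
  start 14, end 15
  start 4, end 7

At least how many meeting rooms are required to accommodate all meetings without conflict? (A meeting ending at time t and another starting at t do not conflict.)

Events (time:±→running): 2:+→1 2:+→2 2:+→3 3:-→2 4:-→1 4:+→2 7:-→1 9:-→0 10:+→1 10:+→2 10:+→3 11:-→2 11:-→1 11:+→2 11:+→3 12:+→4 … peak 4.

4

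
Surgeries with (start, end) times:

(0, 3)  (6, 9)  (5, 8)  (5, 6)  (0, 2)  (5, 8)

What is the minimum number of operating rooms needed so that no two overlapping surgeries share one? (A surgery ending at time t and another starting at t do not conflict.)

Count concurrent intervals with a sweep; the peak is the room count.
Events (time:±→running): 0:+→1 0:+→2 2:-→1 3:-→0 5:+→1 5:+→2 5:+→3 … peak 3.

3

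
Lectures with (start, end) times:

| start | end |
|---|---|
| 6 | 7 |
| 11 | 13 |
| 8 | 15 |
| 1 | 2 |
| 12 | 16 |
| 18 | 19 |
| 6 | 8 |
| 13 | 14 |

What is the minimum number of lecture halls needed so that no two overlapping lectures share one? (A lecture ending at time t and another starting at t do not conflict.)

3

Events (time:±→running): 1:+→1 2:-→0 6:+→1 6:+→2 7:-→1 8:-→0 8:+→1 11:+→2 12:+→3 … peak 3.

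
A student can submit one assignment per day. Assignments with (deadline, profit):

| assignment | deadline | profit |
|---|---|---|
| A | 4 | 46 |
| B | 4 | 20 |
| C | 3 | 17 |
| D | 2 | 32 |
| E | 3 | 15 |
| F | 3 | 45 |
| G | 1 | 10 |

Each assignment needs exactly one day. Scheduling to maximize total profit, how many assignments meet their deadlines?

4

By profit: A(d4,46), F(d3,45), D(d2,32), B(d4,20), C(d3,17), E(d3,15), G(d1,10)
A→slot 4; F→slot 3; D→slot 2; B→slot 1; C skipped; E skipped; G skipped.
4 of 7 scheduled.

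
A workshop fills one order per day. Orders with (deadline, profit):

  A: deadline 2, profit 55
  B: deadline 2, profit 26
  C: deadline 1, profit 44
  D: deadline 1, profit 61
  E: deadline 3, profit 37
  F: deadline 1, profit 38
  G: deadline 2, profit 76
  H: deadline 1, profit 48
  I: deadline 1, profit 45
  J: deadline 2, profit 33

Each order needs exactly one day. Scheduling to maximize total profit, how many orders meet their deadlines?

Take jobs in profit order; each goes to the latest open slot no later than its deadline.
By profit: G(d2,76), D(d1,61), A(d2,55), H(d1,48), I(d1,45), C(d1,44), F(d1,38), E(d3,37), J(d2,33), B(d2,26)
G→slot 2; D→slot 1; A skipped; H skipped; I skipped; C skipped; F skipped; E→slot 3; J skipped; B skipped.
3 of 10 scheduled.

3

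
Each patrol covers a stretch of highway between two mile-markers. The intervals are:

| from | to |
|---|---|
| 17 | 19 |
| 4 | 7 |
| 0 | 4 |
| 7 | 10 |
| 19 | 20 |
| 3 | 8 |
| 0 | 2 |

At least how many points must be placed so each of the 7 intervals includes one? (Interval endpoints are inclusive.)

3

Process intervals by earliest right end; each time one isn't hit yet, stab at its right endpoint.
Sorted: [0,2] [0,4] [4,7] [3,8] [7,10] [17,19] [19,20]
{[0,2],[0,4]} hit by 2; {[4,7],[3,8],[7,10]} hit by 7; {[17,19],[19,20]} hit by 19.
Points: 2, 7, 19 (3 total).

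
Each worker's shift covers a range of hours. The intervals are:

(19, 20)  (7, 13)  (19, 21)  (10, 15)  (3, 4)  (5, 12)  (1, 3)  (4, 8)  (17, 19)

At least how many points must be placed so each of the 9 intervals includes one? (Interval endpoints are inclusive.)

Process intervals by earliest right end; each time one isn't hit yet, stab at its right endpoint.
Sorted: [1,3] [3,4] [4,8] [5,12] [7,13] [10,15] [17,19] [19,20] [19,21]
{[1,3],[3,4]} hit by 3; {[4,8],[5,12],[7,13]} hit by 8; {[10,15]} hit by 15; {[17,19],[19,20],[19,21]} hit by 19.
Points: 3, 8, 15, 19 (4 total).

4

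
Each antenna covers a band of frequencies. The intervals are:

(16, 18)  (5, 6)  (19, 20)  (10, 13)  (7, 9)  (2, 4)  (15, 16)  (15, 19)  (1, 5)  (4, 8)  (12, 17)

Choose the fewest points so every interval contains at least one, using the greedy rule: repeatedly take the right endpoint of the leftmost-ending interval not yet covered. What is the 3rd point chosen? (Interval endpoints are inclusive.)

9

Sorted: [2,4] [1,5] [5,6] [4,8] [7,9] [10,13] [15,16] [12,17] [16,18] [15,19] [19,20]
{[2,4],[1,5]} hit by 4; {[5,6],[4,8]} hit by 6; {[7,9]} hit by 9; {[10,13]} hit by 13; {[15,16],[12,17],[16,18],[15,19]} hit by 16; {[19,20]} hit by 20.
Points: 4, 6, 9, 13, 16, 20 (6 total).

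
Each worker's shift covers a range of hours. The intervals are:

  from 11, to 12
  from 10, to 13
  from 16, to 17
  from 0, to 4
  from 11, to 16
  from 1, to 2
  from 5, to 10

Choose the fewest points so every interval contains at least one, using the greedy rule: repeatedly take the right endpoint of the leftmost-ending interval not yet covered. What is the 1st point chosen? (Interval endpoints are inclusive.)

By right end: [1,2]  [0,4]  [5,10]  [11,12]  [10,13]  [11,16]  [16,17]
[1,2] uncovered → point at 2; [5,10] uncovered → point at 10; [11,12] uncovered → point at 12; [16,17] uncovered → point at 17.
Points: 2, 10, 12, 17 (4 total).

2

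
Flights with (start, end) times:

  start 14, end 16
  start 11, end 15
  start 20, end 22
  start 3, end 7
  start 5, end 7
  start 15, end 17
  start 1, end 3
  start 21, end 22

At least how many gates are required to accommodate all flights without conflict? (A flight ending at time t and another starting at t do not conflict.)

starts: [1, 3, 5, 11, 14, 15, 20, 21]
ends:   [3, 7, 7, 15, 16, 17, 22, 22]
s1→1 e3→0 s3→1 s5→2  — peak 2.

2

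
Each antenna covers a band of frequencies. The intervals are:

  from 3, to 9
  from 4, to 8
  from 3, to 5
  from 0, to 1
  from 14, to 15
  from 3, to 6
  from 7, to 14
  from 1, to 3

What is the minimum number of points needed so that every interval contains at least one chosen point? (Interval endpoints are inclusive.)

3

Process intervals by earliest right end; each time one isn't hit yet, stab at its right endpoint.
By right end: [0,1]  [1,3]  [3,5]  [3,6]  [4,8]  [3,9]  [7,14]  [14,15]
[0,1] uncovered → point at 1; [3,5] uncovered → point at 5; [7,14] uncovered → point at 14.
Points: 1, 5, 14 (3 total).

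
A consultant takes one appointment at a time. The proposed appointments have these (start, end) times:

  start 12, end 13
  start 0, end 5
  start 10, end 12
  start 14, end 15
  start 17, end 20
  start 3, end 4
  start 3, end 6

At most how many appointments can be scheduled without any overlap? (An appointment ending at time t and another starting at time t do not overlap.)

Order by finish time; keep every interval that doesn't clash with the previous kept one.
By end time: (3,4), (0,5), (3,6), (10,12), (12,13), (14,15), (17,20).
Pick (3,4); next start ≥ 4 → (10,12); next start ≥ 12 → (12,13); next start ≥ 13 → (14,15); next start ≥ 15 → (17,20).
Selected 5 appointments.

5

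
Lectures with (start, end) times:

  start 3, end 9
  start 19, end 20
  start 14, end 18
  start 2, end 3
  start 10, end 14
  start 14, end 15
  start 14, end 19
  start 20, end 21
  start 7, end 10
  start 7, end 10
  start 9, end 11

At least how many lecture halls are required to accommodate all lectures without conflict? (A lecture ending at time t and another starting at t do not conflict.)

The answer is the maximum number of intervals overlapping at any instant.
Events (time:±→running): 2:+→1 3:-→0 3:+→1 7:+→2 7:+→3 … peak 3.

3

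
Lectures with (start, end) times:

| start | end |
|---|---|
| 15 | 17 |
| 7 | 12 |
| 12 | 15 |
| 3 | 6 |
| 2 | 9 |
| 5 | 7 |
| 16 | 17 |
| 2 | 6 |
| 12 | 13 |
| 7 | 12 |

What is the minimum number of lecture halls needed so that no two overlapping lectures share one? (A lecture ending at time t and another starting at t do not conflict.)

The answer is the maximum number of intervals overlapping at any instant.
starts: [2, 2, 3, 5, 7, 7, 12, 12, 15, 16]
ends:   [6, 6, 7, 9, 12, 12, 13, 15, 17, 17]
s2→1 s2→2 s3→3 s5→4  — peak 4.

4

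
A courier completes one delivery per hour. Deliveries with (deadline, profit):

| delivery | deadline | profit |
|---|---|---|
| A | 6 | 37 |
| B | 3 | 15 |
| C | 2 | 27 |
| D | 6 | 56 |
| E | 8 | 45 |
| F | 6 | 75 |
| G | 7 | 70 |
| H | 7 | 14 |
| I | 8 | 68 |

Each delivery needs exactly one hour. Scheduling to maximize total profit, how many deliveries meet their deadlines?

8

Take jobs in profit order; each goes to the latest open slot no later than its deadline.
By profit: F(d6,75), G(d7,70), I(d8,68), D(d6,56), E(d8,45), A(d6,37), C(d2,27), B(d3,15), H(d7,14)
F→slot 6; G→slot 7; I→slot 8; D→slot 5; E→slot 4; A→slot 3; C→slot 2; B→slot 1; H skipped.
8 of 9 scheduled.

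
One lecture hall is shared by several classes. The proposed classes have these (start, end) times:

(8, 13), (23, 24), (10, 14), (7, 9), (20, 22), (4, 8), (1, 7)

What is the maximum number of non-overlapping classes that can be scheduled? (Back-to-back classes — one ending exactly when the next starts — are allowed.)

5

Greedy by earliest finish: after sorting by end time, pick each interval compatible with the last pick.
By end time: (1,7), (4,8), (7,9), (8,13), (10,14), (20,22), (23,24).
Pick (1,7); next start ≥ 7 → (7,9); next start ≥ 9 → (10,14); next start ≥ 14 → (20,22); next start ≥ 22 → (23,24).
Selected 5 classes.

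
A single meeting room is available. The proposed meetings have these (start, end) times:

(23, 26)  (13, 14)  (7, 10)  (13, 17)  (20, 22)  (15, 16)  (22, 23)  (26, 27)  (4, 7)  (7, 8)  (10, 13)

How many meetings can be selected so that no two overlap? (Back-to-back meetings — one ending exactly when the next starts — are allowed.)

9

By end time: (4,7), (7,8), (7,10), (10,13), (13,14), (15,16), (13,17), (20,22), (22,23), (23,26), (26,27).
Pick (4,7); next start ≥ 7 → (7,8); next start ≥ 8 → (10,13); next start ≥ 13 → (13,14); next start ≥ 14 → (15,16); next start ≥ 16 → (20,22); next start ≥ 22 → (22,23); next start ≥ 23 → (23,26); next start ≥ 26 → (26,27).
Selected 9 meetings.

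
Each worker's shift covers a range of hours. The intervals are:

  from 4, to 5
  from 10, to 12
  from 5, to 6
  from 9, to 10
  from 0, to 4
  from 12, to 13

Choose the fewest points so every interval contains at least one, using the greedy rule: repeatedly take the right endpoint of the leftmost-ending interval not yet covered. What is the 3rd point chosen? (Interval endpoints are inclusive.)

10

By right end: [0,4]  [4,5]  [5,6]  [9,10]  [10,12]  [12,13]
[0,4] uncovered → point at 4; [5,6] uncovered → point at 6; [9,10] uncovered → point at 10; [12,13] uncovered → point at 13.
Points: 4, 6, 10, 13 (4 total).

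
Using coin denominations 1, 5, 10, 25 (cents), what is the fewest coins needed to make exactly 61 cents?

4

61 = 2×25 + 1×10 + 1×1
Total coins = 2 + 1 + 1 = 4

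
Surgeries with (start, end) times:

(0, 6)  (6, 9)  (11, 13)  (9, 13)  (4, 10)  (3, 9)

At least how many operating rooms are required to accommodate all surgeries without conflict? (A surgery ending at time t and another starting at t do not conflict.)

3

starts: [0, 3, 4, 6, 9, 11]
ends:   [6, 9, 9, 10, 13, 13]
s0→1 s3→2 s4→3  — peak 3.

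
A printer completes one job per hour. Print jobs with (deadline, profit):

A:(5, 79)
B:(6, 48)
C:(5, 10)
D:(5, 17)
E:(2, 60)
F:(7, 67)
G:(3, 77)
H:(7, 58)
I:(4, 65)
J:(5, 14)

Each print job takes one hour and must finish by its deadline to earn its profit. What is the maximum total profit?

454

Profit order: A=79 G=77 F=67 I=65 E=60 H=58 B=48 D=17 J=14 C=10
Assign: A→slot 5, G→slot 3, F→slot 7, I→slot 4, E→slot 2, H→slot 6, B→slot 1, D skipped, J skipped, C skipped.
Slots: [1:B] [2:E] [3:G] [4:I] [5:A] [6:H] [7:F]
Profit = 48 + 60 + 77 + 65 + 79 + 58 + 67 = 454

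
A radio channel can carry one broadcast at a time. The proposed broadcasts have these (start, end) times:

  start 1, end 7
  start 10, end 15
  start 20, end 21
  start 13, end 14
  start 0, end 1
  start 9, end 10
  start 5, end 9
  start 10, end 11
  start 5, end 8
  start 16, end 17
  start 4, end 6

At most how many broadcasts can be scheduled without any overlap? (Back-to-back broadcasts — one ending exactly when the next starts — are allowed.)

7

Sort by end time and greedily take each interval whose start is ≥ the last chosen end.
By end time: (0,1), (4,6), (1,7), (5,8), (5,9), (9,10), (10,11), (13,14), (10,15), (16,17), (20,21).
Pick (0,1); next start ≥ 1 → (4,6); next start ≥ 6 → (9,10); next start ≥ 10 → (10,11); next start ≥ 11 → (13,14); next start ≥ 14 → (16,17); next start ≥ 17 → (20,21).
Selected 7 broadcasts.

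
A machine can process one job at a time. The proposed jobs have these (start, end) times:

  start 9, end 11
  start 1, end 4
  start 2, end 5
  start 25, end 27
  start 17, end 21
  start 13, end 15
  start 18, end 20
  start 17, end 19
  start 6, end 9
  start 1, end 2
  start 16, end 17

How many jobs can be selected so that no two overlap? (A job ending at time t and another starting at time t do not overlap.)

Sorted by end: (1,2)  (1,4)  (2,5)  (6,9)  (9,11)  (13,15)  (16,17)  (17,19)  (18,20)  (17,21)  (25,27)
take (1,2); take (2,5); take (6,9); take (9,11); take (13,15); take (16,17); take (17,19); skip (18,20); skip (17,21); take (25,27).
Selected 8 jobs.

8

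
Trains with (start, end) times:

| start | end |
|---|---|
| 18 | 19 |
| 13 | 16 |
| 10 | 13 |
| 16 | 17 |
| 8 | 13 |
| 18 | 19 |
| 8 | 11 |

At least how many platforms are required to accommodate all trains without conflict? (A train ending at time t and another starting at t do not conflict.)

3

Events (time:±→running): 8:+→1 8:+→2 10:+→3 … peak 3.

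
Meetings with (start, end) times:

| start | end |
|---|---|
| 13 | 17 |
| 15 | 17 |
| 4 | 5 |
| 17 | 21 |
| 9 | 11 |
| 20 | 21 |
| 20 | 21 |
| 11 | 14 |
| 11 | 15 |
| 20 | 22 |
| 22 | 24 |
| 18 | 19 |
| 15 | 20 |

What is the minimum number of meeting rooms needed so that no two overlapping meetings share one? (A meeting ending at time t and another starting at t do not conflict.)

Count concurrent intervals with a sweep; the peak is the room count.
starts: [4, 9, 11, 11, 13, 15, 15, 17, 18, 20, 20, 20, 22]
ends:   [5, 11, 14, 15, 17, 17, 19, 20, 21, 21, 21, 22, 24]
s4→1 e5→0 s9→1 e11→0 s11→1 s11→2 s13→3 e14→2 e15→1 s15→2 s15→3 e17→2 e17→1 s17→2 s18→3 e19→2 e20→1 s20→2 s20→3 s20→4  — peak 4.

4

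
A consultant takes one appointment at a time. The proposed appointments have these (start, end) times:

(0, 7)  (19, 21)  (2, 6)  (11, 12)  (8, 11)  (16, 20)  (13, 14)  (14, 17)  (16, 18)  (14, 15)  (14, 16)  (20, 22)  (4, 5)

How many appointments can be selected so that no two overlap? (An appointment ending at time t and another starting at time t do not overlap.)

7

By end time: (4,5), (2,6), (0,7), (8,11), (11,12), (13,14), (14,15), (14,16), (14,17), (16,18), (16,20), (19,21), (20,22).
Pick (4,5); next start ≥ 5 → (8,11); next start ≥ 11 → (11,12); next start ≥ 12 → (13,14); next start ≥ 14 → (14,15); next start ≥ 15 → (16,18); next start ≥ 18 → (19,21).
Selected 7 appointments.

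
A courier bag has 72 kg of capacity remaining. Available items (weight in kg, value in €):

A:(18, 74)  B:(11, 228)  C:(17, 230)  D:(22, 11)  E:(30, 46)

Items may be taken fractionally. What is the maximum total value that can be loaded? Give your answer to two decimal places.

571.87

Sort by value per unit weight and fill in that order.
Ratios (sorted): B 20.73, C 13.53, A 4.11, E 1.53, D 0.50
take B (11 @ 228); take C (17 @ 230); take A (18 @ 74); take 26/30 of E → 39.87. Capacity used 72/72.
Total value = 571.87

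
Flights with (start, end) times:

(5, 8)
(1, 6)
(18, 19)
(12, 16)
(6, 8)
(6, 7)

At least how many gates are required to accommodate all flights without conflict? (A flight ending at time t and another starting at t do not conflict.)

starts: [1, 5, 6, 6, 12, 18]
ends:   [6, 7, 8, 8, 16, 19]
s1→1 s5→2 e6→1 s6→2 s6→3  — peak 3.

3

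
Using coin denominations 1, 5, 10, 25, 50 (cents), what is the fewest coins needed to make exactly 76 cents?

Use the largest denomination that fits, subtract, and repeat.
76 − 1×50→26 − 1×25→1 − 1×1→0
Total coins = 1 + 1 + 1 = 3

3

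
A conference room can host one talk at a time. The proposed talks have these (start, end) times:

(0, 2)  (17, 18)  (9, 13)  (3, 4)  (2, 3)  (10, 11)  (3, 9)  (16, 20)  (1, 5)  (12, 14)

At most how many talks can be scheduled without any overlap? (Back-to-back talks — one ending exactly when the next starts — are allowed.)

6

By end time: (0,2), (2,3), (3,4), (1,5), (3,9), (10,11), (9,13), (12,14), (17,18), (16,20).
Pick (0,2); next start ≥ 2 → (2,3); next start ≥ 3 → (3,4); next start ≥ 4 → (10,11); next start ≥ 11 → (12,14); next start ≥ 14 → (17,18).
Selected 6 talks.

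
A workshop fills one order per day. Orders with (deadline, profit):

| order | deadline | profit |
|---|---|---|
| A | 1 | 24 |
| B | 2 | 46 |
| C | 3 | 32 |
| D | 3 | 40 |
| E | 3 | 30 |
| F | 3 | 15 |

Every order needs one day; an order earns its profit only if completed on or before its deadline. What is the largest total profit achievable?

118

Take jobs in profit order; each goes to the latest open slot no later than its deadline.
Profit order: B=46 D=40 C=32 E=30 A=24 F=15
Assign: B→slot 2, D→slot 3, C→slot 1, E skipped, A skipped, F skipped.
Slots: [1:C] [2:B] [3:D]
Profit = 32 + 46 + 40 = 118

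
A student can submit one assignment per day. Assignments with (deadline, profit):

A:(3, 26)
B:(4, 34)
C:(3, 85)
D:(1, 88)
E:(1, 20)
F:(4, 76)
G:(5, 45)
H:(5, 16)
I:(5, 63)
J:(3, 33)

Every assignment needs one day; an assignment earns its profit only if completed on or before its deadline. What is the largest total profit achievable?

By profit: D(d1,88), C(d3,85), F(d4,76), I(d5,63), G(d5,45), B(d4,34), J(d3,33), A(d3,26), E(d1,20), H(d5,16)
D→slot 1; C→slot 3; F→slot 4; I→slot 5; G→slot 2; B skipped; J skipped; A skipped; E skipped; H skipped.
Profit = 88 + 45 + 85 + 76 + 63 = 357

357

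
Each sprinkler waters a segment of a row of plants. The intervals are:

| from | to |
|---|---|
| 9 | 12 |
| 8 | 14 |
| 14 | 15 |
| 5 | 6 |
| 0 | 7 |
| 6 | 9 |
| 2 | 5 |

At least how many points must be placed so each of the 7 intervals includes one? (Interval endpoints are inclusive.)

By right end: [2,5]  [5,6]  [0,7]  [6,9]  [9,12]  [8,14]  [14,15]
[2,5] uncovered → point at 5; [6,9] uncovered → point at 9; [14,15] uncovered → point at 15.
Points: 5, 9, 15 (3 total).

3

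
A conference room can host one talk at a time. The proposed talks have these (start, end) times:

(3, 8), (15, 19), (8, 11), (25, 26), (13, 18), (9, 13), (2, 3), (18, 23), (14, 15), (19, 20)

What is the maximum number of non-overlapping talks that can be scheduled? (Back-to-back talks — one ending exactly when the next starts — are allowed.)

7

Greedy by earliest finish: after sorting by end time, pick each interval compatible with the last pick.
Sorted by end: (2,3)  (3,8)  (8,11)  (9,13)  (14,15)  (13,18)  (15,19)  (19,20)  (18,23)  (25,26)
take (2,3); take (3,8); take (8,11); take (14,15); take (15,19); take (19,20); take (25,26).
Selected 7 talks.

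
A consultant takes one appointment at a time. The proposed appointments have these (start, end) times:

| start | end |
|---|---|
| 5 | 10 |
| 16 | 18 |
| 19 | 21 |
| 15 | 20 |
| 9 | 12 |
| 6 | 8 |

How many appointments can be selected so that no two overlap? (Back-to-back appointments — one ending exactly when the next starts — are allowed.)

4

Order by finish time; keep every interval that doesn't clash with the previous kept one.
By end time: (6,8), (5,10), (9,12), (16,18), (15,20), (19,21).
Pick (6,8); next start ≥ 8 → (9,12); next start ≥ 12 → (16,18); next start ≥ 18 → (19,21).
Selected 4 appointments.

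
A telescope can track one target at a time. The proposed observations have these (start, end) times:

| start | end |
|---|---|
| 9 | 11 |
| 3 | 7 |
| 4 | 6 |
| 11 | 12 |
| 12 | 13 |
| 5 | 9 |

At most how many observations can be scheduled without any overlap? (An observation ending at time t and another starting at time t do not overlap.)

4

Sort by end time and greedily take each interval whose start is ≥ the last chosen end.
By end time: (4,6), (3,7), (5,9), (9,11), (11,12), (12,13).
Pick (4,6); next start ≥ 6 → (9,11); next start ≥ 11 → (11,12); next start ≥ 12 → (12,13).
Selected 4 observations.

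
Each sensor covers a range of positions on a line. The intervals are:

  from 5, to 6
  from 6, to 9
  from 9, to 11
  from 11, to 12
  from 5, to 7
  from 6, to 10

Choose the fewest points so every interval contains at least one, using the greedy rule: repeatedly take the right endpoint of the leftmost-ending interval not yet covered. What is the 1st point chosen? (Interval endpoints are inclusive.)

6

Process intervals by earliest right end; each time one isn't hit yet, stab at its right endpoint.
Sorted: [5,6] [5,7] [6,9] [6,10] [9,11] [11,12]
{[5,6],[5,7],[6,9],[6,10]} hit by 6; {[9,11],[11,12]} hit by 11.
Points: 6, 11 (2 total).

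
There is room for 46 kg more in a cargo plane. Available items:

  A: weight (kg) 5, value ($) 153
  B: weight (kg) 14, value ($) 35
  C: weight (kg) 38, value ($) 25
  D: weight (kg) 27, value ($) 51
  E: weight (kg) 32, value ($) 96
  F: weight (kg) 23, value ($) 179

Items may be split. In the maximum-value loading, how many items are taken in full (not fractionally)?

2

Greedy by value/weight ratio, highest first.
Ratios (sorted): A 30.60, F 7.78, E 3.00, B 2.50, D 1.89, C 0.66
take A (5 @ 153); take F (23 @ 179); take 18/32 of E → 54.00. Capacity used 46/46.
2 item(s) taken whole; one partial (take 18/32 of E).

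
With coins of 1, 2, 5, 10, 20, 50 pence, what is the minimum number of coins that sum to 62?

62 − 1×50→12 − 1×10→2 − 1×2→0
Total coins = 1 + 1 + 1 = 3

3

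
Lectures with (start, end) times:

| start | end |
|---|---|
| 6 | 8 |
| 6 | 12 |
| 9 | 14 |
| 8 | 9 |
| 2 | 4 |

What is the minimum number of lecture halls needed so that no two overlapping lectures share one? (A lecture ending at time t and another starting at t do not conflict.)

2

Count concurrent intervals with a sweep; the peak is the room count.
starts: [2, 6, 6, 8, 9]
ends:   [4, 8, 9, 12, 14]
s2→1 e4→0 s6→1 s6→2  — peak 2.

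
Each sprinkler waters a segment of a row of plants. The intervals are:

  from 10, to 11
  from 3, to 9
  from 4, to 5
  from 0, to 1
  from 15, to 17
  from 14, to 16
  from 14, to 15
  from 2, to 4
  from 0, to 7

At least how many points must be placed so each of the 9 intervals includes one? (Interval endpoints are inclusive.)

Sort by right endpoint; whenever an interval is uncovered, place a point at its right end.
By right end: [0,1]  [2,4]  [4,5]  [0,7]  [3,9]  [10,11]  [14,15]  [14,16]  [15,17]
[0,1] uncovered → point at 1; [2,4] uncovered → point at 4; [10,11] uncovered → point at 11; [14,15] uncovered → point at 15.
Points: 1, 4, 11, 15 (4 total).

4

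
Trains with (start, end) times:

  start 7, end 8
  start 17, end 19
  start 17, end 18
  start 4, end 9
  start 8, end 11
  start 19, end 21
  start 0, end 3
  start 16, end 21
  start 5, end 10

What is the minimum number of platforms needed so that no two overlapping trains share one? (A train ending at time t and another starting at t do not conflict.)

Count concurrent intervals with a sweep; the peak is the room count.
starts: [0, 4, 5, 7, 8, 16, 17, 17, 19]
ends:   [3, 8, 9, 10, 11, 18, 19, 21, 21]
s0→1 e3→0 s4→1 s5→2 s7→3  — peak 3.

3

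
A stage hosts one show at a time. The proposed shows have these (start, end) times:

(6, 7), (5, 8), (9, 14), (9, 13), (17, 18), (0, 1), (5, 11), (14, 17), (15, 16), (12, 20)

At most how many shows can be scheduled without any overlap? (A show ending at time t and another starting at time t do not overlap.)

5

Greedy by earliest finish: after sorting by end time, pick each interval compatible with the last pick.
Sorted by end: (0,1)  (6,7)  (5,8)  (5,11)  (9,13)  (9,14)  (15,16)  (14,17)  (17,18)  (12,20)
take (0,1); take (6,7); take (9,13); skip (9,14); take (15,16); skip (14,17); take (17,18); skip (12,20).
Selected 5 shows.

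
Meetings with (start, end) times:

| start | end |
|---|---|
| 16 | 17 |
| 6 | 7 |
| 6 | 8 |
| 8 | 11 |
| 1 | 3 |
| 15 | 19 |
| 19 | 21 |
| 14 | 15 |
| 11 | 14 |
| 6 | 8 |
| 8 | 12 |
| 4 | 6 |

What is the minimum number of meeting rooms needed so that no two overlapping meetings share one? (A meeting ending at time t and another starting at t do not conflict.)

starts: [1, 4, 6, 6, 6, 8, 8, 11, 14, 15, 16, 19]
ends:   [3, 6, 7, 8, 8, 11, 12, 14, 15, 17, 19, 21]
s1→1 e3→0 s4→1 e6→0 s6→1 s6→2 s6→3  — peak 3.

3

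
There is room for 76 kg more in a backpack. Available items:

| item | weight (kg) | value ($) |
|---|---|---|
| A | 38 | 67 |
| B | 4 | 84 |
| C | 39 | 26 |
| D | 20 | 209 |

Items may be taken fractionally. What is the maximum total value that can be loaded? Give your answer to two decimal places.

369.33

Greedy by value/weight ratio, highest first.
Ratios (sorted): B 21.00, D 10.45, A 1.76, C 0.67
take B (4 @ 84); take D (20 @ 209); take A (38 @ 67); take 14/39 of C → 9.33. Capacity used 76/76.
Total value = 369.33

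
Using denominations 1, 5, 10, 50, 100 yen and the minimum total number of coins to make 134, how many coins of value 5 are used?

134 − 1×100→34 − 3×10→4 − 4×1→0
Count of 5: 0

0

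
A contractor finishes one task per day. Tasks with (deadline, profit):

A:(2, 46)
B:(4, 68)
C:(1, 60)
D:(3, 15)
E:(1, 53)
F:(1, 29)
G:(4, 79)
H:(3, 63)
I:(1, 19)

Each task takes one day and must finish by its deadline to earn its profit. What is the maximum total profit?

By profit: G(d4,79), B(d4,68), H(d3,63), C(d1,60), E(d1,53), A(d2,46), F(d1,29), I(d1,19), D(d3,15)
G→slot 4; B→slot 3; H→slot 2; C→slot 1; E skipped; A skipped; F skipped; I skipped; D skipped.
Profit = 60 + 63 + 68 + 79 = 270

270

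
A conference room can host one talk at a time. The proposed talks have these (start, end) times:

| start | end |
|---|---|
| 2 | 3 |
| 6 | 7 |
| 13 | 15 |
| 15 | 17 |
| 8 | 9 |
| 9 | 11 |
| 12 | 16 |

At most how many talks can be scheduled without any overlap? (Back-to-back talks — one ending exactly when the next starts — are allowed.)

6

Greedy by earliest finish: after sorting by end time, pick each interval compatible with the last pick.
Sorted by end: (2,3)  (6,7)  (8,9)  (9,11)  (13,15)  (12,16)  (15,17)
take (2,3); take (6,7); take (8,9); take (9,11); take (13,15); skip (12,16); take (15,17).
Selected 6 talks.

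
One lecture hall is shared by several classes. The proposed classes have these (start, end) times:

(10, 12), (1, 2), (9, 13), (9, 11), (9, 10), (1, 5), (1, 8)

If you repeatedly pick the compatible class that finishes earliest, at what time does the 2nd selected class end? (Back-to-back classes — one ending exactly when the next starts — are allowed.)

By end time: (1,2), (1,5), (1,8), (9,10), (9,11), (10,12), (9,13).
Pick (1,2); next start ≥ 2 → (9,10); next start ≥ 10 → (10,12).
Selected: (1,2) (9,10) (10,12)

10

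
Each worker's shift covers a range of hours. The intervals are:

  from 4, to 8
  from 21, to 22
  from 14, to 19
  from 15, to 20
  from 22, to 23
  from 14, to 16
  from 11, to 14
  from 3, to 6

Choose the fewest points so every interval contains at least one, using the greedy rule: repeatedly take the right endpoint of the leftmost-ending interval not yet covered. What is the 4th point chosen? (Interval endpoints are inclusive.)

22

Sorted: [3,6] [4,8] [11,14] [14,16] [14,19] [15,20] [21,22] [22,23]
{[3,6],[4,8]} hit by 6; {[11,14],[14,16],[14,19]} hit by 14; {[15,20]} hit by 20; {[21,22],[22,23]} hit by 22.
Points: 6, 14, 20, 22 (4 total).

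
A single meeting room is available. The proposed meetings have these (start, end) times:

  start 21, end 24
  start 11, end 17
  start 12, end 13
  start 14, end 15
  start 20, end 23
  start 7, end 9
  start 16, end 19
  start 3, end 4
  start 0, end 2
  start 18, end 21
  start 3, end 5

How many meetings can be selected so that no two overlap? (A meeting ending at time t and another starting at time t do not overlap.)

7

Sorted by end: (0,2)  (3,4)  (3,5)  (7,9)  (12,13)  (14,15)  (11,17)  (16,19)  (18,21)  (20,23)  (21,24)
take (0,2); take (3,4); skip (3,5); take (7,9); take (12,13); take (14,15); skip (11,17); take (16,19); take (20,23); skip (21,24).
Selected 7 meetings.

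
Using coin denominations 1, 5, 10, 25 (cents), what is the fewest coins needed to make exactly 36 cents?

3

36 − 1×25→11 − 1×10→1 − 1×1→0
Total coins = 1 + 1 + 1 = 3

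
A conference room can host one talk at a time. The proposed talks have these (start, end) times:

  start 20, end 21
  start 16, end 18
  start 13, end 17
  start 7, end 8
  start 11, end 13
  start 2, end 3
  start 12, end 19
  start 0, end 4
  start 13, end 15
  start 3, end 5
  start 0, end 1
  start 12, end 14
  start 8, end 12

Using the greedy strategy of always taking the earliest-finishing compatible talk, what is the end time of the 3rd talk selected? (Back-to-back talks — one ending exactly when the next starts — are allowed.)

5

By end time: (0,1), (2,3), (0,4), (3,5), (7,8), (8,12), (11,13), (12,14), (13,15), (13,17), (16,18), (12,19), (20,21).
Pick (0,1); next start ≥ 1 → (2,3); next start ≥ 3 → (3,5); next start ≥ 5 → (7,8); next start ≥ 8 → (8,12); next start ≥ 12 → (12,14); next start ≥ 14 → (16,18); next start ≥ 18 → (20,21).
Selected: (0,1) (2,3) (3,5) (7,8) (8,12) (12,14) (16,18) (20,21)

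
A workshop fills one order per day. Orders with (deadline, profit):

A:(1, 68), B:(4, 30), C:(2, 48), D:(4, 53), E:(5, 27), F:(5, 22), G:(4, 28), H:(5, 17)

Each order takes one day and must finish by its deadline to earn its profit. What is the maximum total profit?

226

Profit order: A=68 D=53 C=48 B=30 G=28 E=27 F=22 H=17
Assign: A→slot 1, D→slot 4, C→slot 2, B→slot 3, G skipped, E→slot 5, F skipped, H skipped.
Slots: [1:A] [2:C] [3:B] [4:D] [5:E]
Profit = 68 + 48 + 30 + 53 + 27 = 226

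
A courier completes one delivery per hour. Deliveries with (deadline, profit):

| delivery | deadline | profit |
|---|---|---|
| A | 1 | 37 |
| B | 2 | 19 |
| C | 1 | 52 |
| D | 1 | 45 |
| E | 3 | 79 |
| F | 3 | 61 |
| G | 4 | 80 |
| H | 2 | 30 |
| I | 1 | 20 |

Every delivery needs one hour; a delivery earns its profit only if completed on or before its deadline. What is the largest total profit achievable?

272

Profit order: G=80 E=79 F=61 C=52 D=45 A=37 H=30 I=20 B=19
Assign: G→slot 4, E→slot 3, F→slot 2, C→slot 1, D skipped, A skipped, H skipped, I skipped, B skipped.
Slots: [1:C] [2:F] [3:E] [4:G]
Profit = 52 + 61 + 79 + 80 = 272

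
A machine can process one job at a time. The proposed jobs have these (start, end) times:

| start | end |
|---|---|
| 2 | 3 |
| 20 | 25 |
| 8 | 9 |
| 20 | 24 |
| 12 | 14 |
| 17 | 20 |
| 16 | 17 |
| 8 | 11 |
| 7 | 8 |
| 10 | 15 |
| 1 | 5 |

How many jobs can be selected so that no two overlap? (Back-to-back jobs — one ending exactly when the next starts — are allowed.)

7

Sorted by end: (2,3)  (1,5)  (7,8)  (8,9)  (8,11)  (12,14)  (10,15)  (16,17)  (17,20)  (20,24)  (20,25)
take (2,3); take (7,8); take (8,9); take (12,14); take (16,17); take (17,20); take (20,24).
Selected 7 jobs.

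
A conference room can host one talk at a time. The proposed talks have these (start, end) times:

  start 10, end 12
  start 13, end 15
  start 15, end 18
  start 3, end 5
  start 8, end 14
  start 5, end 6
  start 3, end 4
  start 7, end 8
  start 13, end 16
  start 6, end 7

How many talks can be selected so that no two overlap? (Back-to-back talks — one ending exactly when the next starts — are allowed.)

By end time: (3,4), (3,5), (5,6), (6,7), (7,8), (10,12), (8,14), (13,15), (13,16), (15,18).
Pick (3,4); next start ≥ 4 → (5,6); next start ≥ 6 → (6,7); next start ≥ 7 → (7,8); next start ≥ 8 → (10,12); next start ≥ 12 → (13,15); next start ≥ 15 → (15,18).
Selected 7 talks.

7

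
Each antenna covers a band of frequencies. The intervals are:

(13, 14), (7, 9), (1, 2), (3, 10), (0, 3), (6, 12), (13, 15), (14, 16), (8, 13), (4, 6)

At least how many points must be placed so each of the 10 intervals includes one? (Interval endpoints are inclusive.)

4

Process intervals by earliest right end; each time one isn't hit yet, stab at its right endpoint.
By right end: [1,2]  [0,3]  [4,6]  [7,9]  [3,10]  [6,12]  [8,13]  [13,14]  [13,15]  [14,16]
[1,2] uncovered → point at 2; [4,6] uncovered → point at 6; [7,9] uncovered → point at 9; [13,14] uncovered → point at 14.
Points: 2, 6, 9, 14 (4 total).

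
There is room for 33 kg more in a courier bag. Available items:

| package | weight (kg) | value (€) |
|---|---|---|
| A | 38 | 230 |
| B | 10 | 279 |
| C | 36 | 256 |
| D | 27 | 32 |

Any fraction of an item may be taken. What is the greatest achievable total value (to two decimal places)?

Greedy by value/weight ratio, highest first.
Ratios (sorted): B 27.90, C 7.11, A 6.05, D 1.19
take B (10 @ 279); take 23/36 of C → 163.56. Capacity used 33/33.
Total value = 442.56

442.56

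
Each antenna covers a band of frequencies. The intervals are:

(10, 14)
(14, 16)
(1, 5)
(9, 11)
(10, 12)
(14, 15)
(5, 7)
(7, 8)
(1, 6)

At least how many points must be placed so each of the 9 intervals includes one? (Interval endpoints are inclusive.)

Sort by right endpoint; whenever an interval is uncovered, place a point at its right end.
By right end: [1,5]  [1,6]  [5,7]  [7,8]  [9,11]  [10,12]  [10,14]  [14,15]  [14,16]
[1,5] uncovered → point at 5; [7,8] uncovered → point at 8; [9,11] uncovered → point at 11; [14,15] uncovered → point at 15.
Points: 5, 8, 11, 15 (4 total).

4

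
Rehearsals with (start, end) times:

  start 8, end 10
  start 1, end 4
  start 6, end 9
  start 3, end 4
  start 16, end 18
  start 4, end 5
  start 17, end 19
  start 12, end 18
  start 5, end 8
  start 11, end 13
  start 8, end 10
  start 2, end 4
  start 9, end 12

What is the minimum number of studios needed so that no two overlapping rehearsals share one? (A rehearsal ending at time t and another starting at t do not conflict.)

The answer is the maximum number of intervals overlapping at any instant.
starts: [1, 2, 3, 4, 5, 6, 8, 8, 9, 11, 12, 16, 17]
ends:   [4, 4, 4, 5, 8, 9, 10, 10, 12, 13, 18, 18, 19]
s1→1 s2→2 s3→3  — peak 3.

3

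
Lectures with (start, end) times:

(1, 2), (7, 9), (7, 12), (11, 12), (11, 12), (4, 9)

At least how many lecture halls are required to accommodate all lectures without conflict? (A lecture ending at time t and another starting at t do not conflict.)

starts: [1, 4, 7, 7, 11, 11]
ends:   [2, 9, 9, 12, 12, 12]
s1→1 e2→0 s4→1 s7→2 s7→3  — peak 3.

3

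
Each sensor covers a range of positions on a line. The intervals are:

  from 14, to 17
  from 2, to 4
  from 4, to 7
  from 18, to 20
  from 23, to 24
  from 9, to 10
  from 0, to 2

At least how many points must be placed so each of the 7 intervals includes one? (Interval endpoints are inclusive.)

6

Sort by right endpoint; whenever an interval is uncovered, place a point at its right end.
By right end: [0,2]  [2,4]  [4,7]  [9,10]  [14,17]  [18,20]  [23,24]
[0,2] uncovered → point at 2; [4,7] uncovered → point at 7; [9,10] uncovered → point at 10; [14,17] uncovered → point at 17; [18,20] uncovered → point at 20; [23,24] uncovered → point at 24.
Points: 2, 7, 10, 17, 20, 24 (6 total).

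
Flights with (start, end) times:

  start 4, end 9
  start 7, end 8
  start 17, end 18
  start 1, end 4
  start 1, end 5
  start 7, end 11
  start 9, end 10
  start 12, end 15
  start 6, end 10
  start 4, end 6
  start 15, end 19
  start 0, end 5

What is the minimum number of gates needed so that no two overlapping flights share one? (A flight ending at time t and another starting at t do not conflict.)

4

Count concurrent intervals with a sweep; the peak is the room count.
starts: [0, 1, 1, 4, 4, 6, 7, 7, 9, 12, 15, 17]
ends:   [4, 5, 5, 6, 8, 9, 10, 10, 11, 15, 18, 19]
s0→1 s1→2 s1→3 e4→2 s4→3 s4→4  — peak 4.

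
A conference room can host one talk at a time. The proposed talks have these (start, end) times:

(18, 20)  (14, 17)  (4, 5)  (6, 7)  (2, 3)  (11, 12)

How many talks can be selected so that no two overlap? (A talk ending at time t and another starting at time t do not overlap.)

By end time: (2,3), (4,5), (6,7), (11,12), (14,17), (18,20).
Pick (2,3); next start ≥ 3 → (4,5); next start ≥ 5 → (6,7); next start ≥ 7 → (11,12); next start ≥ 12 → (14,17); next start ≥ 17 → (18,20).
Selected 6 talks.

6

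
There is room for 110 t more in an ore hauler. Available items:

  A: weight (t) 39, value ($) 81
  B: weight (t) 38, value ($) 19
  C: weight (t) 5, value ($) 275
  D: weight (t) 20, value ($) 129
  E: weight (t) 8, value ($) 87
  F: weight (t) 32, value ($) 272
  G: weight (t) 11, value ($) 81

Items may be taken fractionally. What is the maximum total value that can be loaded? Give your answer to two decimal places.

Greedy by value/weight ratio, highest first.
Order: C (275/5=55.00) > E (87/8=10.88) > F (272/32=8.50) > G (81/11=7.36) > D (129/20=6.45) > A (81/39=2.08) > B (19/38=0.50)
Fill: take C (5 @ 275) → take E (8 @ 87) → take F (32 @ 272) → take G (11 @ 81) → take D (20 @ 129) → take 34/39 of A → 70.62; 110/110 used.
Total value = 914.62

914.62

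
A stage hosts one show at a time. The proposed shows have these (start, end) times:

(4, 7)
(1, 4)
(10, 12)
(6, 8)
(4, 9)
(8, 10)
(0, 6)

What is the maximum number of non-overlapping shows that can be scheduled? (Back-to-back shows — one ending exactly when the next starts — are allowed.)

4

Sort by end time and greedily take each interval whose start is ≥ the last chosen end.
By end time: (1,4), (0,6), (4,7), (6,8), (4,9), (8,10), (10,12).
Pick (1,4); next start ≥ 4 → (4,7); next start ≥ 7 → (8,10); next start ≥ 10 → (10,12).
Selected 4 shows.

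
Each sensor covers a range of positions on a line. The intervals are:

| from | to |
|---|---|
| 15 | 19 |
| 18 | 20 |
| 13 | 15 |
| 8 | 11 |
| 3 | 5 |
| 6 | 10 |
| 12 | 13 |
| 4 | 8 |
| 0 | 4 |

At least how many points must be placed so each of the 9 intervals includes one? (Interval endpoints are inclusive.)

4

Sorted: [0,4] [3,5] [4,8] [6,10] [8,11] [12,13] [13,15] [15,19] [18,20]
{[0,4],[3,5],[4,8]} hit by 4; {[6,10],[8,11]} hit by 10; {[12,13],[13,15]} hit by 13; {[15,19],[18,20]} hit by 19.
Points: 4, 10, 13, 19 (4 total).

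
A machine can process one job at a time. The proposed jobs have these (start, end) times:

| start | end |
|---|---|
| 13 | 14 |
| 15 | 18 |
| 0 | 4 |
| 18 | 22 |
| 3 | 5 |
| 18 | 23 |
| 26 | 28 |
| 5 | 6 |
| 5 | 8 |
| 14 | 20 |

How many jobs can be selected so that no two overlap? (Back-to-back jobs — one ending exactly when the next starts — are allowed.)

Greedy by earliest finish: after sorting by end time, pick each interval compatible with the last pick.
By end time: (0,4), (3,5), (5,6), (5,8), (13,14), (15,18), (14,20), (18,22), (18,23), (26,28).
Pick (0,4); next start ≥ 4 → (5,6); next start ≥ 6 → (13,14); next start ≥ 14 → (15,18); next start ≥ 18 → (18,22); next start ≥ 22 → (26,28).
Selected 6 jobs.

6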